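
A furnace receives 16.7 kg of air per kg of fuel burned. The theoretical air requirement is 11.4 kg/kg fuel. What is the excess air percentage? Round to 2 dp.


Excess air = actual - stoichiometric = 16.7 - 11.4 = 5.30 kg/kg fuel
Excess air % = (excess / stoich) * 100 = (5.30 / 11.4) * 100 = 46.49%


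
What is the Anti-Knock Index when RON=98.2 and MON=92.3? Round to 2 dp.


AKI = (RON + MON) / 2
AKI = (98.2 + 92.3) / 2
AKI = 190.5 / 2 = 95.25


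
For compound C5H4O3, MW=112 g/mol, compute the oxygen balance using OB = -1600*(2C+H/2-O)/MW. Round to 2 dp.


OB = -1600 * (2C + H/2 - O) / MW
Inner = 2*5 + 4/2 - 3 = 9.00
OB = -1600 * 9.00 / 112 = -128.57%


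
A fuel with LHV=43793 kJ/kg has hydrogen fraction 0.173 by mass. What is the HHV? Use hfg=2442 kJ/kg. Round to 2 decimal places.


HHV = LHV + hfg * 9 * H
Water addition = 2442 * 9 * 0.173 = 3802.194 kJ/kg
HHV = 43793 + 3802.194 = 47595.19 kJ/kg


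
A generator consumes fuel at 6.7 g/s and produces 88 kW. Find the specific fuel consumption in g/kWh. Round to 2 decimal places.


SFC = (mf / BP) * 3600
Rate = 6.7 / 88 = 0.076136 g/(s*kW)
SFC = 0.076136 * 3600 = 274.09 g/kWh


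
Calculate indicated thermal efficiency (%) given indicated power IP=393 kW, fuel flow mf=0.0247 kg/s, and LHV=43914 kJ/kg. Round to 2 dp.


eta_ith = (IP / (mf * LHV)) * 100
Denominator = 0.0247 * 43914 = 1084.6758 kW
eta_ith = (393 / 1084.6758) * 100 = 36.23%


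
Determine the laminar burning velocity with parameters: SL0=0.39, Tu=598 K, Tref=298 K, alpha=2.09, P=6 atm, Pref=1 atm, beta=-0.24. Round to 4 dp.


SL = SL0 * (Tu/Tref)^alpha * (P/Pref)^beta
T ratio = 598/298 = 2.00671141
(T ratio)^alpha = 2.00671141^2.09 = 4.287395
(P/Pref)^beta = 6^(-0.24) = 0.650495
SL = 0.39 * 4.287395 * 0.650495 = 1.0877 m/s


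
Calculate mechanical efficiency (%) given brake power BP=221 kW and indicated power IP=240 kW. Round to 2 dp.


eta_mech = (BP / IP) * 100
Ratio = 221 / 240 = 0.9208
eta_mech = 0.9208 * 100 = 92.08%


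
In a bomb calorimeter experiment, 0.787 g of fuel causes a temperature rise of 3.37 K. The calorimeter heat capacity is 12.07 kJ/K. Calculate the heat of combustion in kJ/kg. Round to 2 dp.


Hc = C_cal * delta_T / m_fuel
Q_released = 12.07 * 3.37 = 40.6759 kJ
m_fuel = 0.787 g = 0.787/1000 kg = 0.000787 kg
Hc = 40.6759 / 0.000787 = 51684.75 kJ/kg


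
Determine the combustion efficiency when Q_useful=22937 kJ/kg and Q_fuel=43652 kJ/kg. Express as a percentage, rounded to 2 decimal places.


Efficiency = (Q_useful / Q_fuel) * 100
Efficiency = (22937 / 43652) * 100
Efficiency = 0.5255 * 100 = 52.55%


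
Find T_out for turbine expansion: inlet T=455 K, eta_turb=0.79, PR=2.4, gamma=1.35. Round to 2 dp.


T_out = T_in * (1 - eta * (1 - PR^(-(gamma-1)/gamma)))
Exponent = -(1.35-1)/1.35 = -0.25925926
PR^exp = 2.4^(-0.25925926) = 0.79694200
Factor = 1 - 0.79*(1 - 0.79694200) = 0.83958418
T_out = 455 * 0.83958418 = 382.01 K


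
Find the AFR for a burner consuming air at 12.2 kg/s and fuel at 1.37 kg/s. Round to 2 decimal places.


AFR = m_air / m_fuel
AFR = 12.2 / 1.37 = 8.91


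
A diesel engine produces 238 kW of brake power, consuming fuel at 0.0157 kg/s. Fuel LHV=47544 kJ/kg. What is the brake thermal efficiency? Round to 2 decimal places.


eta_BTE = (BP / (mf * LHV)) * 100
Denominator = 0.0157 * 47544 = 746.4408 kW
eta_BTE = (238 / 746.4408) * 100 = 31.88%


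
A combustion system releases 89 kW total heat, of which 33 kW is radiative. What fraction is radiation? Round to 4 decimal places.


f_rad = Q_rad / Q_total
f_rad = 33 / 89 = 0.3708


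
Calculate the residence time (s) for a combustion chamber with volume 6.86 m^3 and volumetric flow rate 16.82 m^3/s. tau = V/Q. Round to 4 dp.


tau = V / Q_flow
tau = 6.86 / 16.82 = 0.4078 s


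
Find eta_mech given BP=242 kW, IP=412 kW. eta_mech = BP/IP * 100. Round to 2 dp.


eta_mech = (BP / IP) * 100
Ratio = 242 / 412 = 0.5874
eta_mech = 0.5874 * 100 = 58.74%


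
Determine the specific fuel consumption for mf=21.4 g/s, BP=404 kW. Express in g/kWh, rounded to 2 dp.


SFC = (mf / BP) * 3600
Rate = 21.4 / 404 = 0.052970 g/(s*kW)
SFC = 0.052970 * 3600 = 190.69 g/kWh


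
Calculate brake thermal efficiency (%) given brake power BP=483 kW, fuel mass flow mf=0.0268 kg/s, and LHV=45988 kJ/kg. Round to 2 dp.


eta_BTE = (BP / (mf * LHV)) * 100
Denominator = 0.0268 * 45988 = 1232.4784 kW
eta_BTE = (483 / 1232.4784) * 100 = 39.19%


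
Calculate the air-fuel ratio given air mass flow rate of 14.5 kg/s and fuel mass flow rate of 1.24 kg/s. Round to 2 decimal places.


AFR = m_air / m_fuel
AFR = 14.5 / 1.24 = 11.69


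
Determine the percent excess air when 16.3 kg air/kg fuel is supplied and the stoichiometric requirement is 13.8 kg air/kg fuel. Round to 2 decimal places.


Excess air = actual - stoichiometric = 16.3 - 13.8 = 2.50 kg/kg fuel
Excess air % = (excess / stoich) * 100 = (2.50 / 13.8) * 100 = 18.12%


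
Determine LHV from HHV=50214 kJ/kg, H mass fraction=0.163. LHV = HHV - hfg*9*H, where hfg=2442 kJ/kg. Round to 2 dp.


LHV = HHV - hfg * 9 * H
Water correction = 2442 * 9 * 0.163 = 3582.414 kJ/kg
LHV = 50214 - 3582.414 = 46631.59 kJ/kg


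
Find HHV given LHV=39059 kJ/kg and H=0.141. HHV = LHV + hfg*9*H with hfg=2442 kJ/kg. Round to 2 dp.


HHV = LHV + hfg * 9 * H
Water addition = 2442 * 9 * 0.141 = 3098.898 kJ/kg
HHV = 39059 + 3098.898 = 42157.90 kJ/kg


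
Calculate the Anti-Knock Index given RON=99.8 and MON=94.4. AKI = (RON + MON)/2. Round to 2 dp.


AKI = (RON + MON) / 2
AKI = (99.8 + 94.4) / 2
AKI = 194.2 / 2 = 97.10


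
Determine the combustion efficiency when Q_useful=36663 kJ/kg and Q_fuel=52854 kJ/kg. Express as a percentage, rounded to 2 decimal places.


Efficiency = (Q_useful / Q_fuel) * 100
Efficiency = (36663 / 52854) * 100
Efficiency = 0.6937 * 100 = 69.37%


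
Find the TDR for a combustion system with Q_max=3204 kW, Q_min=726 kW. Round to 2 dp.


TDR = Q_max / Q_min
TDR = 3204 / 726 = 4.41


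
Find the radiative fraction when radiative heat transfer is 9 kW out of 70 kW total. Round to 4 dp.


f_rad = Q_rad / Q_total
f_rad = 9 / 70 = 0.1286


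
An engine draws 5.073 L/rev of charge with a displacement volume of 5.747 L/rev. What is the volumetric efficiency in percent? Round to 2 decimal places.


eta_v = (V_actual / V_disp) * 100
Ratio = 5.073 / 5.747 = 0.8827
eta_v = 0.8827 * 100 = 88.27%


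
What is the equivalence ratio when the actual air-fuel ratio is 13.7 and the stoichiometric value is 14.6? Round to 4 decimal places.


phi = AFR_stoich / AFR_actual
phi = 14.6 / 13.7 = 1.0657


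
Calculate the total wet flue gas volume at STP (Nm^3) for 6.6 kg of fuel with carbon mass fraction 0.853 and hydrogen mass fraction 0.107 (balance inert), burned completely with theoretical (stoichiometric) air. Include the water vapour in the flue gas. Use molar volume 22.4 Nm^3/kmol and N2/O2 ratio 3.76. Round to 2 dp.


Per kg fuel: CO2 = (C/12 kmol)*22.4 = (0.853/12)*22.4 = 1.59227 Nm^3
Per kg fuel: H2O = (H/2 kmol)*22.4 = (0.107/2)*22.4 = 1.19840 Nm^3
O2 needed per kg fuel = C/12 + H/4 = 0.853/12 + 0.107/4 = 0.09783333 kmol
Per kg fuel: N2 = O2*3.76*22.4 = 0.09783333*3.76*22.4 = 8.23991 Nm^3
Total per kg = 1.59227 + 1.19840 + 8.23991 = 11.03058 Nm^3
Total = 11.03058 * 6.6 = 72.80 Nm^3


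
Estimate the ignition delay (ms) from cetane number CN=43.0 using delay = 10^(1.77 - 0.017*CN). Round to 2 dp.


delay = 10^(1.77 - 0.017*CN)
Exponent = 1.77 - 0.017*43.0 = 1.0390
delay = 10^1.0390 = 10.94 ms


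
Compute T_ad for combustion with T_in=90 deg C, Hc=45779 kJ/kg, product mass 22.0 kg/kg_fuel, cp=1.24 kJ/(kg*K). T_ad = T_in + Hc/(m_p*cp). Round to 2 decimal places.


T_ad = T_in + Hc / (m_p * cp)
Denominator = 22.0 * 1.24 = 27.2800
Temperature rise = 45779 / 27.2800 = 1678.12 K
T_ad = 90 + 1678.12 = 1768.12 deg C


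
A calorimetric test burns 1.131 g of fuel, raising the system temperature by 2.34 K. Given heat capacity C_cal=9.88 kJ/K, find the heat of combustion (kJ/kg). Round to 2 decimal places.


Hc = C_cal * delta_T / m_fuel
Q_released = 9.88 * 2.34 = 23.1192 kJ
m_fuel = 1.131 g = 1.131/1000 kg = 0.001131 kg
Hc = 23.1192 / 0.001131 = 20441.38 kJ/kg


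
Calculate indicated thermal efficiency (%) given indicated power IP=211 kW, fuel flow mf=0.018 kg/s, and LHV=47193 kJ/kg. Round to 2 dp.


eta_ith = (IP / (mf * LHV)) * 100
Denominator = 0.018 * 47193 = 849.4740 kW
eta_ith = (211 / 849.4740) * 100 = 24.84%


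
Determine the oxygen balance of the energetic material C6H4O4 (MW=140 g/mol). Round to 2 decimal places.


OB = -1600 * (2C + H/2 - O) / MW
Inner = 2*6 + 4/2 - 4 = 10.00
OB = -1600 * 10.00 / 140 = -114.29%


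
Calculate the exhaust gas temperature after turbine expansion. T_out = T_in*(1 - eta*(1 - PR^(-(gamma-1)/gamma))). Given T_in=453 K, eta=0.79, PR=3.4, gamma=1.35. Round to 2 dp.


T_out = T_in * (1 - eta * (1 - PR^(-(gamma-1)/gamma)))
Exponent = -(1.35-1)/1.35 = -0.25925926
PR^exp = 3.4^(-0.25925926) = 0.72813041
Factor = 1 - 0.79*(1 - 0.72813041) = 0.78522302
T_out = 453 * 0.78522302 = 355.71 K


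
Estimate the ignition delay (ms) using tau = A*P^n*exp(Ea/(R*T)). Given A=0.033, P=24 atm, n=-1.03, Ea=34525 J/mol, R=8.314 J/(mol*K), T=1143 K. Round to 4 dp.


tau = A * P^n * exp(Ea/(R*T))
P^n = 24^(-1.03) = 0.03787760
Ea/(R*T) = 34525/(8.314*1143) = 3.633101
exp(Ea/(R*T)) = 37.829935
tau = 0.033 * 0.03787760 * 37.829935 = 0.0473 ms


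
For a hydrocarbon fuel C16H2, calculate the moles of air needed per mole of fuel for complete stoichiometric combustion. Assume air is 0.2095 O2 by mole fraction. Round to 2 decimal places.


Balanced combustion: C16H2 + 16.5 O2 -> 16 CO2 + 1 H2O
O2 needed = C + H/4 = 16 + 2/4 = 16.50 moles
Air moles = O2 / 0.2095 = 16.50 / 0.2095 = 78.76 moles air


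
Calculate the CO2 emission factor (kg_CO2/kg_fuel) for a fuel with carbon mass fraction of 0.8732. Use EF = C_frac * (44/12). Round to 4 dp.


EF = C_frac * (M_CO2 / M_C)
EF = 0.8732 * (44/12)
EF = 0.8732 * 3.666667 = 3.2017 kg_CO2/kg_fuel


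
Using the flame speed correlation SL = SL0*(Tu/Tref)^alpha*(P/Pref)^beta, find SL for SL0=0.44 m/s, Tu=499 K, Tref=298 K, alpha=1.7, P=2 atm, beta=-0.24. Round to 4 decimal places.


SL = SL0 * (Tu/Tref)^alpha * (P/Pref)^beta
T ratio = 499/298 = 1.67449664
(T ratio)^alpha = 1.67449664^1.7 = 2.402167
(P/Pref)^beta = 2^(-0.24) = 0.846745
SL = 0.44 * 2.402167 * 0.846745 = 0.8950 m/s


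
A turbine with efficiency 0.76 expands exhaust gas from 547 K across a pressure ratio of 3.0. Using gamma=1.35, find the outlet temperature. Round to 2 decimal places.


T_out = T_in * (1 - eta * (1 - PR^(-(gamma-1)/gamma)))
Exponent = -(1.35-1)/1.35 = -0.25925926
PR^exp = 3.0^(-0.25925926) = 0.75214556
Factor = 1 - 0.76*(1 - 0.75214556) = 0.81163063
T_out = 547 * 0.81163063 = 443.96 K


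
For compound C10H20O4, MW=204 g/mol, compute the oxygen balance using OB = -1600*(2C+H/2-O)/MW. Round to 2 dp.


OB = -1600 * (2C + H/2 - O) / MW
Inner = 2*10 + 20/2 - 4 = 26.00
OB = -1600 * 26.00 / 204 = -203.92%


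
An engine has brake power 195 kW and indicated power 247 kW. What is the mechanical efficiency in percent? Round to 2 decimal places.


eta_mech = (BP / IP) * 100
Ratio = 195 / 247 = 0.7895
eta_mech = 0.7895 * 100 = 78.95%


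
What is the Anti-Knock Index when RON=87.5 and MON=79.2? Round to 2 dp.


AKI = (RON + MON) / 2
AKI = (87.5 + 79.2) / 2
AKI = 166.7 / 2 = 83.35


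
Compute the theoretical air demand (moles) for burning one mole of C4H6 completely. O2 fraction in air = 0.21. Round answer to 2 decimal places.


Balanced combustion: C4H6 + 5.5 O2 -> 4 CO2 + 3 H2O
O2 needed = C + H/4 = 4 + 6/4 = 5.50 moles
Air moles = O2 / 0.21 = 5.50 / 0.21 = 26.19 moles air


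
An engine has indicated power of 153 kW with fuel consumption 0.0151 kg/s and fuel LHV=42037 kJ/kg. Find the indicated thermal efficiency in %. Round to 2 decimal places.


eta_ith = (IP / (mf * LHV)) * 100
Denominator = 0.0151 * 42037 = 634.7587 kW
eta_ith = (153 / 634.7587) * 100 = 24.10%


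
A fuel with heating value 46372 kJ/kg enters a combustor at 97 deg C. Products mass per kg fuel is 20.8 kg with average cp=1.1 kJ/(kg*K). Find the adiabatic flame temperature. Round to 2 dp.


T_ad = T_in + Hc / (m_p * cp)
Denominator = 20.8 * 1.1 = 22.8800
Temperature rise = 46372 / 22.8800 = 2026.75 K
T_ad = 97 + 2026.75 = 2123.75 deg C


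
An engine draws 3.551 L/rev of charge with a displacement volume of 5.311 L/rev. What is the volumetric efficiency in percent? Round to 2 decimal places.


eta_v = (V_actual / V_disp) * 100
Ratio = 3.551 / 5.311 = 0.6686
eta_v = 0.6686 * 100 = 66.86%


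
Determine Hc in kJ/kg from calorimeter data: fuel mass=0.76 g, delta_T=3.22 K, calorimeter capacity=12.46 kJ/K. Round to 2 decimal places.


Hc = C_cal * delta_T / m_fuel
Q_released = 12.46 * 3.22 = 40.1212 kJ
m_fuel = 0.76 g = 0.76/1000 kg = 0.000760 kg
Hc = 40.1212 / 0.000760 = 52791.05 kJ/kg


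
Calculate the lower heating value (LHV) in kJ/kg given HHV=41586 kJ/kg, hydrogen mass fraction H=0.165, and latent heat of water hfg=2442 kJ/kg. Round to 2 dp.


LHV = HHV - hfg * 9 * H
Water correction = 2442 * 9 * 0.165 = 3626.370 kJ/kg
LHV = 41586 - 3626.370 = 37959.63 kJ/kg


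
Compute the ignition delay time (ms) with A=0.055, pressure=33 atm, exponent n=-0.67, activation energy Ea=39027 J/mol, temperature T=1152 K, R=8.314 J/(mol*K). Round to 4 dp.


tau = A * P^n * exp(Ea/(R*T))
P^n = 33^(-0.67) = 0.09607174
Ea/(R*T) = 39027/(8.314*1152) = 4.074766
exp(Ea/(R*T)) = 58.836709
tau = 0.055 * 0.09607174 * 58.836709 = 0.3109 ms


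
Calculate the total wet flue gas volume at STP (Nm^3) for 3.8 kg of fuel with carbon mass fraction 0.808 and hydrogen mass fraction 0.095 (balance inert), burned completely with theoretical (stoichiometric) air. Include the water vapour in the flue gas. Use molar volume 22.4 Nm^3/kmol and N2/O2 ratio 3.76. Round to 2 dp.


Per kg fuel: CO2 = (C/12 kmol)*22.4 = (0.808/12)*22.4 = 1.50827 Nm^3
Per kg fuel: H2O = (H/2 kmol)*22.4 = (0.095/2)*22.4 = 1.06400 Nm^3
O2 needed per kg fuel = C/12 + H/4 = 0.808/12 + 0.095/4 = 0.09108333 kmol
Per kg fuel: N2 = O2*3.76*22.4 = 0.09108333*3.76*22.4 = 7.67140 Nm^3
Total per kg = 1.50827 + 1.06400 + 7.67140 = 10.24367 Nm^3
Total = 10.24367 * 3.8 = 38.93 Nm^3


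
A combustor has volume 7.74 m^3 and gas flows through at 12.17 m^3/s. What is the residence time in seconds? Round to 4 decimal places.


tau = V / Q_flow
tau = 7.74 / 12.17 = 0.6360 s


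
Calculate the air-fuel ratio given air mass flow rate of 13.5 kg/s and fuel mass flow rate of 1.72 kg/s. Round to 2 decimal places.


AFR = m_air / m_fuel
AFR = 13.5 / 1.72 = 7.85


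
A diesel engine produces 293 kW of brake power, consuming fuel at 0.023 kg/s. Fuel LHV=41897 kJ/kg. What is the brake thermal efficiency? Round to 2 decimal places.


eta_BTE = (BP / (mf * LHV)) * 100
Denominator = 0.023 * 41897 = 963.6310 kW
eta_BTE = (293 / 963.6310) * 100 = 30.41%


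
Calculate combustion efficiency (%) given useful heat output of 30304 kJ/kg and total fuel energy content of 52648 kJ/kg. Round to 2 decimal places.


Efficiency = (Q_useful / Q_fuel) * 100
Efficiency = (30304 / 52648) * 100
Efficiency = 0.5756 * 100 = 57.56%


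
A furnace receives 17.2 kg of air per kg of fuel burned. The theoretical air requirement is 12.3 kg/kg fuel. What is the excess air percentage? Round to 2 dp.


Excess air = actual - stoichiometric = 17.2 - 12.3 = 4.90 kg/kg fuel
Excess air % = (excess / stoich) * 100 = (4.90 / 12.3) * 100 = 39.84%


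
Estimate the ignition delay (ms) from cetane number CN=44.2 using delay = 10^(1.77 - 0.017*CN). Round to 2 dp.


delay = 10^(1.77 - 0.017*CN)
Exponent = 1.77 - 0.017*44.2 = 1.0186
delay = 10^1.0186 = 10.44 ms


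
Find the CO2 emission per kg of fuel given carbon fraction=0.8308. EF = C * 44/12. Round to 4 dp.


EF = C_frac * (M_CO2 / M_C)
EF = 0.8308 * (44/12)
EF = 0.8308 * 3.666667 = 3.0463 kg_CO2/kg_fuel


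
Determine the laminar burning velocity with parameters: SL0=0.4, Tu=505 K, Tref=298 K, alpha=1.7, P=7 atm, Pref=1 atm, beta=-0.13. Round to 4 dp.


SL = SL0 * (Tu/Tref)^alpha * (P/Pref)^beta
T ratio = 505/298 = 1.69463087
(T ratio)^alpha = 1.69463087^1.7 = 2.451476
(P/Pref)^beta = 7^(-0.13) = 0.776492
SL = 0.4 * 2.451476 * 0.776492 = 0.7614 m/s


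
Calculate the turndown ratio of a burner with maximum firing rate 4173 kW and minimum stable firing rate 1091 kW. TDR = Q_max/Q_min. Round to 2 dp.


TDR = Q_max / Q_min
TDR = 4173 / 1091 = 3.82


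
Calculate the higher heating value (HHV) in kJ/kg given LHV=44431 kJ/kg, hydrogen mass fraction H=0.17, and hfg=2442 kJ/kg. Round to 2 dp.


HHV = LHV + hfg * 9 * H
Water addition = 2442 * 9 * 0.17 = 3736.260 kJ/kg
HHV = 44431 + 3736.260 = 48167.26 kJ/kg


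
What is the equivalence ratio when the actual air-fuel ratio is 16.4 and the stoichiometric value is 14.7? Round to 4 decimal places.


phi = AFR_stoich / AFR_actual
phi = 14.7 / 16.4 = 0.8963


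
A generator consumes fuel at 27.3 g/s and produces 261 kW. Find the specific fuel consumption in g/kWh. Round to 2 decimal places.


SFC = (mf / BP) * 3600
Rate = 27.3 / 261 = 0.104598 g/(s*kW)
SFC = 0.104598 * 3600 = 376.55 g/kWh


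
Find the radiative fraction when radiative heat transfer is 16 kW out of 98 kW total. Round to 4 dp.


f_rad = Q_rad / Q_total
f_rad = 16 / 98 = 0.1633


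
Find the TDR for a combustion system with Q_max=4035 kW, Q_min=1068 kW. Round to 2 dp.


TDR = Q_max / Q_min
TDR = 4035 / 1068 = 3.78


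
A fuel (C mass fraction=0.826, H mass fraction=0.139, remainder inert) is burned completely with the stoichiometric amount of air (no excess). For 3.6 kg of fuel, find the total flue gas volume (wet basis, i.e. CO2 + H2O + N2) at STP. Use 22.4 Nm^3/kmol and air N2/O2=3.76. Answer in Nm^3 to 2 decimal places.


Per kg fuel: CO2 = (C/12 kmol)*22.4 = (0.826/12)*22.4 = 1.54187 Nm^3
Per kg fuel: H2O = (H/2 kmol)*22.4 = (0.139/2)*22.4 = 1.55680 Nm^3
O2 needed per kg fuel = C/12 + H/4 = 0.826/12 + 0.139/4 = 0.10358333 kmol
Per kg fuel: N2 = O2*3.76*22.4 = 0.10358333*3.76*22.4 = 8.72420 Nm^3
Total per kg = 1.54187 + 1.55680 + 8.72420 = 11.82287 Nm^3
Total = 11.82287 * 3.6 = 42.56 Nm^3


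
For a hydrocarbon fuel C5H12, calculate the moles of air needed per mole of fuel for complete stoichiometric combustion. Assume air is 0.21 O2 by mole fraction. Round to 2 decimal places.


Balanced combustion: C5H12 + 8 O2 -> 5 CO2 + 6 H2O
O2 needed = C + H/4 = 5 + 12/4 = 8.00 moles
Air moles = O2 / 0.21 = 8.00 / 0.21 = 38.10 moles air


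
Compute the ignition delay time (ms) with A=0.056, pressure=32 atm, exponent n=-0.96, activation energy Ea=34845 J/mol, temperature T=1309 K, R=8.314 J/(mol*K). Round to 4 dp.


tau = A * P^n * exp(Ea/(R*T))
P^n = 32^(-0.96) = 0.03589682
Ea/(R*T) = 34845/(8.314*1309) = 3.201775
exp(Ea/(R*T)) = 24.576113
tau = 0.056 * 0.03589682 * 24.576113 = 0.0494 ms


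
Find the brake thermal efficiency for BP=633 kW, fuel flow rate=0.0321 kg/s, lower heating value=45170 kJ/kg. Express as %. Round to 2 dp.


eta_BTE = (BP / (mf * LHV)) * 100
Denominator = 0.0321 * 45170 = 1449.9570 kW
eta_BTE = (633 / 1449.9570) * 100 = 43.66%


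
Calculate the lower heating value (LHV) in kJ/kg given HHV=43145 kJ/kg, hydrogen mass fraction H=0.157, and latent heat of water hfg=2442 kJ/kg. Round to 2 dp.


LHV = HHV - hfg * 9 * H
Water correction = 2442 * 9 * 0.157 = 3450.546 kJ/kg
LHV = 43145 - 3450.546 = 39694.45 kJ/kg


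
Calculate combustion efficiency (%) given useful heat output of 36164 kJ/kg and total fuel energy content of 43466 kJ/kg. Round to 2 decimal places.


Efficiency = (Q_useful / Q_fuel) * 100
Efficiency = (36164 / 43466) * 100
Efficiency = 0.8320 * 100 = 83.20%


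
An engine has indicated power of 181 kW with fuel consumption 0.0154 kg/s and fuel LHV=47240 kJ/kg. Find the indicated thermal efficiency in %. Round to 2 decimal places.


eta_ith = (IP / (mf * LHV)) * 100
Denominator = 0.0154 * 47240 = 727.4960 kW
eta_ith = (181 / 727.4960) * 100 = 24.88%


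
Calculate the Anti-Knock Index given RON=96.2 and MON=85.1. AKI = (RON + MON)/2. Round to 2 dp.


AKI = (RON + MON) / 2
AKI = (96.2 + 85.1) / 2
AKI = 181.3 / 2 = 90.65


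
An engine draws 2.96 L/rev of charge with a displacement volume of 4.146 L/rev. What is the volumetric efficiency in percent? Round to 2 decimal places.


eta_v = (V_actual / V_disp) * 100
Ratio = 2.96 / 4.146 = 0.7139
eta_v = 0.7139 * 100 = 71.39%


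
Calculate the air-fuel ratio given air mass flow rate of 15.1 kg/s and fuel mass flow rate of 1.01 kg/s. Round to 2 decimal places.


AFR = m_air / m_fuel
AFR = 15.1 / 1.01 = 14.95


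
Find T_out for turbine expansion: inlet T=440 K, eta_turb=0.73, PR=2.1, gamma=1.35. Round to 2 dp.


T_out = T_in * (1 - eta * (1 - PR^(-(gamma-1)/gamma)))
Exponent = -(1.35-1)/1.35 = -0.25925926
PR^exp = 2.1^(-0.25925926) = 0.82501466
Factor = 1 - 0.73*(1 - 0.82501466) = 0.87226070
T_out = 440 * 0.87226070 = 383.79 K


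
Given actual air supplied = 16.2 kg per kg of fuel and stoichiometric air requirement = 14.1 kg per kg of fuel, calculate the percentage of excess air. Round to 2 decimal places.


Excess air = actual - stoichiometric = 16.2 - 14.1 = 2.10 kg/kg fuel
Excess air % = (excess / stoich) * 100 = (2.10 / 14.1) * 100 = 14.89%


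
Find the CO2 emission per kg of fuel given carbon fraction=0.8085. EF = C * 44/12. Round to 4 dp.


EF = C_frac * (M_CO2 / M_C)
EF = 0.8085 * (44/12)
EF = 0.8085 * 3.666667 = 2.9645 kg_CO2/kg_fuel


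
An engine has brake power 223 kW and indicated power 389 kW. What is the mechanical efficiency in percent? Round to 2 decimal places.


eta_mech = (BP / IP) * 100
Ratio = 223 / 389 = 0.5733
eta_mech = 0.5733 * 100 = 57.33%


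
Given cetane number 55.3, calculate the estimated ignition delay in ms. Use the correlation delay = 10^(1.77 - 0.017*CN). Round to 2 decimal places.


delay = 10^(1.77 - 0.017*CN)
Exponent = 1.77 - 0.017*55.3 = 0.8299
delay = 10^0.8299 = 6.76 ms


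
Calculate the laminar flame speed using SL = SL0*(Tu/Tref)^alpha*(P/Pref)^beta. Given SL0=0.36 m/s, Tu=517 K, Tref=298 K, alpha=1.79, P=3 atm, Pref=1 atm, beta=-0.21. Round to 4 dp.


SL = SL0 * (Tu/Tref)^alpha * (P/Pref)^beta
T ratio = 517/298 = 1.73489933
(T ratio)^alpha = 1.73489933^1.79 = 2.681026
(P/Pref)^beta = 3^(-0.21) = 0.793971
SL = 0.36 * 2.681026 * 0.793971 = 0.7663 m/s


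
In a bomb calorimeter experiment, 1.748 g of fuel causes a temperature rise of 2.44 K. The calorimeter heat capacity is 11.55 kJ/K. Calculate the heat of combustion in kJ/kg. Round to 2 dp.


Hc = C_cal * delta_T / m_fuel
Q_released = 11.55 * 2.44 = 28.1820 kJ
m_fuel = 1.748 g = 1.748/1000 kg = 0.001748 kg
Hc = 28.1820 / 0.001748 = 16122.43 kJ/kg


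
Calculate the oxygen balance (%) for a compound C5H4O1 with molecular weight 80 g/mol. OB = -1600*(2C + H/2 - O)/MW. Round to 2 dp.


OB = -1600 * (2C + H/2 - O) / MW
Inner = 2*5 + 4/2 - 1 = 11.00
OB = -1600 * 11.00 / 80 = -220.00%


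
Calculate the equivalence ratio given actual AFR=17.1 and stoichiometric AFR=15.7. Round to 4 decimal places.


phi = AFR_stoich / AFR_actual
phi = 15.7 / 17.1 = 0.9181


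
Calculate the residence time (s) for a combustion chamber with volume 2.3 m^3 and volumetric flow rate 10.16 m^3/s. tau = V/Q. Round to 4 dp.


tau = V / Q_flow
tau = 2.3 / 10.16 = 0.2264 s


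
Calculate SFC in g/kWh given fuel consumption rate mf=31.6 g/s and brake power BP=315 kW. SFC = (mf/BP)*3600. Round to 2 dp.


SFC = (mf / BP) * 3600
Rate = 31.6 / 315 = 0.100317 g/(s*kW)
SFC = 0.100317 * 3600 = 361.14 g/kWh


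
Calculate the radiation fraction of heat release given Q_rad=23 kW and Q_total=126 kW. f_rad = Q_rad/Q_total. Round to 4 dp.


f_rad = Q_rad / Q_total
f_rad = 23 / 126 = 0.1825


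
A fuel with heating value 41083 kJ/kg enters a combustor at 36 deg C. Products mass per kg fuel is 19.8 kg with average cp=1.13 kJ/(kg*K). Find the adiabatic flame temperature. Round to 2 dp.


T_ad = T_in + Hc / (m_p * cp)
Denominator = 19.8 * 1.13 = 22.3740
Temperature rise = 41083 / 22.3740 = 1836.19 K
T_ad = 36 + 1836.19 = 1872.19 deg C


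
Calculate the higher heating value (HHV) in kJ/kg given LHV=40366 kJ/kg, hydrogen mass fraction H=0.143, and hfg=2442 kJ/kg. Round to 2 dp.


HHV = LHV + hfg * 9 * H
Water addition = 2442 * 9 * 0.143 = 3142.854 kJ/kg
HHV = 40366 + 3142.854 = 43508.85 kJ/kg


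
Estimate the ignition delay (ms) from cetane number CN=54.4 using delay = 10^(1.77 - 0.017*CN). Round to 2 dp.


delay = 10^(1.77 - 0.017*CN)
Exponent = 1.77 - 0.017*54.4 = 0.8452
delay = 10^0.8452 = 7.00 ms


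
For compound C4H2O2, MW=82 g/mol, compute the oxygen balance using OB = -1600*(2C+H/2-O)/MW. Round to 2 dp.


OB = -1600 * (2C + H/2 - O) / MW
Inner = 2*4 + 2/2 - 2 = 7.00
OB = -1600 * 7.00 / 82 = -136.59%


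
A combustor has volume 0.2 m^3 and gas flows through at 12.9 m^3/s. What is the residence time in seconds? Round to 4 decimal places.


tau = V / Q_flow
tau = 0.2 / 12.9 = 0.0155 s


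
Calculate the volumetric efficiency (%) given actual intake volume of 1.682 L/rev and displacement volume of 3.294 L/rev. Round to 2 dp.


eta_v = (V_actual / V_disp) * 100
Ratio = 1.682 / 3.294 = 0.5106
eta_v = 0.5106 * 100 = 51.06%


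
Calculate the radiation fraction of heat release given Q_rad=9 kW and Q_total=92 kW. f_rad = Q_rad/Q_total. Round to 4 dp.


f_rad = Q_rad / Q_total
f_rad = 9 / 92 = 0.0978


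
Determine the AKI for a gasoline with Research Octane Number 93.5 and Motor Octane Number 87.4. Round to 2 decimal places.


AKI = (RON + MON) / 2
AKI = (93.5 + 87.4) / 2
AKI = 180.9 / 2 = 90.45


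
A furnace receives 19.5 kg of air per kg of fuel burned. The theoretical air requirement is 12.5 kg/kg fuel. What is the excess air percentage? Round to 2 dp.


Excess air = actual - stoichiometric = 19.5 - 12.5 = 7.00 kg/kg fuel
Excess air % = (excess / stoich) * 100 = (7.00 / 12.5) * 100 = 56.00%


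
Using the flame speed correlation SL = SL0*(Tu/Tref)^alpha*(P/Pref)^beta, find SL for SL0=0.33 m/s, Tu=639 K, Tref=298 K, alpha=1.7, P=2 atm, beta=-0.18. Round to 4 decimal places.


SL = SL0 * (Tu/Tref)^alpha * (P/Pref)^beta
T ratio = 639/298 = 2.14429530
(T ratio)^alpha = 2.14429530^1.7 = 3.657496
(P/Pref)^beta = 2^(-0.18) = 0.882703
SL = 0.33 * 3.657496 * 0.882703 = 1.0654 m/s


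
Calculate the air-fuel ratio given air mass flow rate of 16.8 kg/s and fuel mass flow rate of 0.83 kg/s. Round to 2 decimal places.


AFR = m_air / m_fuel
AFR = 16.8 / 0.83 = 20.24


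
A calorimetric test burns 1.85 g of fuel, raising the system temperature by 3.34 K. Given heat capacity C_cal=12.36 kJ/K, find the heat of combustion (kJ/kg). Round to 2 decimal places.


Hc = C_cal * delta_T / m_fuel
Q_released = 12.36 * 3.34 = 41.2824 kJ
m_fuel = 1.85 g = 1.85/1000 kg = 0.001850 kg
Hc = 41.2824 / 0.001850 = 22314.81 kJ/kg


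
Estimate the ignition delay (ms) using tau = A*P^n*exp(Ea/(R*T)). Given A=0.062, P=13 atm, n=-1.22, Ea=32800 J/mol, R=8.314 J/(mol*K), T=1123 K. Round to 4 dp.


tau = A * P^n * exp(Ea/(R*T))
P^n = 13^(-1.22) = 0.04375111
Ea/(R*T) = 32800/(8.314*1123) = 3.513048
exp(Ea/(R*T)) = 33.550369
tau = 0.062 * 0.04375111 * 33.550369 = 0.0910 ms


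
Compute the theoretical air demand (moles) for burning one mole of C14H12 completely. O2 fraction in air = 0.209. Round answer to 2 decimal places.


Balanced combustion: C14H12 + 17 O2 -> 14 CO2 + 6 H2O
O2 needed = C + H/4 = 14 + 12/4 = 17.00 moles
Air moles = O2 / 0.209 = 17.00 / 0.209 = 81.34 moles air


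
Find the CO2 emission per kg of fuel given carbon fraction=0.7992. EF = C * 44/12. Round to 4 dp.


EF = C_frac * (M_CO2 / M_C)
EF = 0.7992 * (44/12)
EF = 0.7992 * 3.666667 = 2.9304 kg_CO2/kg_fuel


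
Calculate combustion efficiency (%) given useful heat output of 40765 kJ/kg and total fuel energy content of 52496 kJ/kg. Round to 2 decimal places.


Efficiency = (Q_useful / Q_fuel) * 100
Efficiency = (40765 / 52496) * 100
Efficiency = 0.7765 * 100 = 77.65%


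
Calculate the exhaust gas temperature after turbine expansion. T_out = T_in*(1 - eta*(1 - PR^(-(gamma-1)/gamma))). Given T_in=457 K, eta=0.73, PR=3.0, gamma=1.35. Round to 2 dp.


T_out = T_in * (1 - eta * (1 - PR^(-(gamma-1)/gamma)))
Exponent = -(1.35-1)/1.35 = -0.25925926
PR^exp = 3.0^(-0.25925926) = 0.75214556
Factor = 1 - 0.73*(1 - 0.75214556) = 0.81906626
T_out = 457 * 0.81906626 = 374.31 K


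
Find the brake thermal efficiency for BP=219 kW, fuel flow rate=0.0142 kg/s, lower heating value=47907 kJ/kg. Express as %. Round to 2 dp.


eta_BTE = (BP / (mf * LHV)) * 100
Denominator = 0.0142 * 47907 = 680.2794 kW
eta_BTE = (219 / 680.2794) * 100 = 32.19%


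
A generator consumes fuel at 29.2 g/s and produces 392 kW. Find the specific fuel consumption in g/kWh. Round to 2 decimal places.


SFC = (mf / BP) * 3600
Rate = 29.2 / 392 = 0.074490 g/(s*kW)
SFC = 0.074490 * 3600 = 268.16 g/kWh


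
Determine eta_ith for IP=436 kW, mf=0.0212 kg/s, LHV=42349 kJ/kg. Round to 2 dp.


eta_ith = (IP / (mf * LHV)) * 100
Denominator = 0.0212 * 42349 = 897.7988 kW
eta_ith = (436 / 897.7988) * 100 = 48.56%


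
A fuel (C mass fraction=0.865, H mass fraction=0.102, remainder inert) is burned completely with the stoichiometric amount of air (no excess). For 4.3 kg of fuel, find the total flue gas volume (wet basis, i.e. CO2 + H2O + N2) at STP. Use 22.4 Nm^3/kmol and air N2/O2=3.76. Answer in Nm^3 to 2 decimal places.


Per kg fuel: CO2 = (C/12 kmol)*22.4 = (0.865/12)*22.4 = 1.61467 Nm^3
Per kg fuel: H2O = (H/2 kmol)*22.4 = (0.102/2)*22.4 = 1.14240 Nm^3
O2 needed per kg fuel = C/12 + H/4 = 0.865/12 + 0.102/4 = 0.09758333 kmol
Per kg fuel: N2 = O2*3.76*22.4 = 0.09758333*3.76*22.4 = 8.21886 Nm^3
Total per kg = 1.61467 + 1.14240 + 8.21886 = 10.97593 Nm^3
Total = 10.97593 * 4.3 = 47.20 Nm^3


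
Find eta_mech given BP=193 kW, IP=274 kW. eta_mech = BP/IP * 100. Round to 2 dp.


eta_mech = (BP / IP) * 100
Ratio = 193 / 274 = 0.7044
eta_mech = 0.7044 * 100 = 70.44%


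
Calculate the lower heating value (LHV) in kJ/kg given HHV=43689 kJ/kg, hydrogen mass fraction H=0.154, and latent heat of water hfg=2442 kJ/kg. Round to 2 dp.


LHV = HHV - hfg * 9 * H
Water correction = 2442 * 9 * 0.154 = 3384.612 kJ/kg
LHV = 43689 - 3384.612 = 40304.39 kJ/kg


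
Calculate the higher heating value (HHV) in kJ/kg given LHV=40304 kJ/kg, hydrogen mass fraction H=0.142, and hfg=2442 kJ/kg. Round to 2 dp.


HHV = LHV + hfg * 9 * H
Water addition = 2442 * 9 * 0.142 = 3120.876 kJ/kg
HHV = 40304 + 3120.876 = 43424.88 kJ/kg


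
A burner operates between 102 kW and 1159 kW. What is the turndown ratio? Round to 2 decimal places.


TDR = Q_max / Q_min
TDR = 1159 / 102 = 11.36


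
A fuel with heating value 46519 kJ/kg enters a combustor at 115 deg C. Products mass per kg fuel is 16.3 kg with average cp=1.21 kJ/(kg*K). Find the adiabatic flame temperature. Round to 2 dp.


T_ad = T_in + Hc / (m_p * cp)
Denominator = 16.3 * 1.21 = 19.7230
Temperature rise = 46519 / 19.7230 = 2358.62 K
T_ad = 115 + 2358.62 = 2473.62 deg C


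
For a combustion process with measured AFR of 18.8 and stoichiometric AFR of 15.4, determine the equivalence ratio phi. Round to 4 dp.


phi = AFR_stoich / AFR_actual
phi = 15.4 / 18.8 = 0.8191


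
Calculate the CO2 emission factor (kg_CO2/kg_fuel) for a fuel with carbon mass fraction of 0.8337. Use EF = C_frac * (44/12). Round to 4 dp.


EF = C_frac * (M_CO2 / M_C)
EF = 0.8337 * (44/12)
EF = 0.8337 * 3.666667 = 3.0569 kg_CO2/kg_fuel


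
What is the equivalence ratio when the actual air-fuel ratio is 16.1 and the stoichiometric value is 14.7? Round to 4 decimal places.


phi = AFR_stoich / AFR_actual
phi = 14.7 / 16.1 = 0.9130


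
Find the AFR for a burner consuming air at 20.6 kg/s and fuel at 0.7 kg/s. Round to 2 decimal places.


AFR = m_air / m_fuel
AFR = 20.6 / 0.7 = 29.43


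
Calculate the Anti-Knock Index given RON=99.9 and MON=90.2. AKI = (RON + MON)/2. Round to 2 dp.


AKI = (RON + MON) / 2
AKI = (99.9 + 90.2) / 2
AKI = 190.1 / 2 = 95.05


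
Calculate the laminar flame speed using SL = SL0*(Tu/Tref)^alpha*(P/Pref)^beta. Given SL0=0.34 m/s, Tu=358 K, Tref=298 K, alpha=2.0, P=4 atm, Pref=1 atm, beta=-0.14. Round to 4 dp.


SL = SL0 * (Tu/Tref)^alpha * (P/Pref)^beta
T ratio = 358/298 = 1.20134228
(T ratio)^alpha = 1.20134228^2.0 = 1.443223
(P/Pref)^beta = 4^(-0.14) = 0.823591
SL = 0.34 * 1.443223 * 0.823591 = 0.4041 m/s


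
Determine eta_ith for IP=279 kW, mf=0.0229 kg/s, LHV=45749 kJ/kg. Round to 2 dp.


eta_ith = (IP / (mf * LHV)) * 100
Denominator = 0.0229 * 45749 = 1047.6521 kW
eta_ith = (279 / 1047.6521) * 100 = 26.63%


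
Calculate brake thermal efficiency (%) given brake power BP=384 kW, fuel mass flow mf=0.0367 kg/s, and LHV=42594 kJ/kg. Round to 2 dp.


eta_BTE = (BP / (mf * LHV)) * 100
Denominator = 0.0367 * 42594 = 1563.1998 kW
eta_BTE = (384 / 1563.1998) * 100 = 24.56%


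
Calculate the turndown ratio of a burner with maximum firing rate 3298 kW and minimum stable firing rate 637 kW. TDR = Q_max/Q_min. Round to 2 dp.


TDR = Q_max / Q_min
TDR = 3298 / 637 = 5.18


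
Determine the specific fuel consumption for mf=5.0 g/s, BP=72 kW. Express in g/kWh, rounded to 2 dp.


SFC = (mf / BP) * 3600
Rate = 5.0 / 72 = 0.069444 g/(s*kW)
SFC = 0.069444 * 3600 = 250.00 g/kWh


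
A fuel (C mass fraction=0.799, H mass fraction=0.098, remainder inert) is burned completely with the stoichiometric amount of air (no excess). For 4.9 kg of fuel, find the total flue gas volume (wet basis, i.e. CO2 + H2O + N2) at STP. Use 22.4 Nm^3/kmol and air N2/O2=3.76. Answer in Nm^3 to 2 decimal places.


Per kg fuel: CO2 = (C/12 kmol)*22.4 = (0.799/12)*22.4 = 1.49147 Nm^3
Per kg fuel: H2O = (H/2 kmol)*22.4 = (0.098/2)*22.4 = 1.09760 Nm^3
O2 needed per kg fuel = C/12 + H/4 = 0.799/12 + 0.098/4 = 0.09108333 kmol
Per kg fuel: N2 = O2*3.76*22.4 = 0.09108333*3.76*22.4 = 7.67140 Nm^3
Total per kg = 1.49147 + 1.09760 + 7.67140 = 10.26047 Nm^3
Total = 10.26047 * 4.9 = 50.28 Nm^3


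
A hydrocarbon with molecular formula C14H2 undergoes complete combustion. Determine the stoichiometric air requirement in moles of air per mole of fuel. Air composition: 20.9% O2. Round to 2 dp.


Balanced combustion: C14H2 + 14.5 O2 -> 14 CO2 + 1 H2O
O2 needed = C + H/4 = 14 + 2/4 = 14.50 moles
Air moles = O2 / 0.209 = 14.50 / 0.209 = 69.38 moles air


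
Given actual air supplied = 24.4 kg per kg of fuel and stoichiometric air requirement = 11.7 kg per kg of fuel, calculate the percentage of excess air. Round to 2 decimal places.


Excess air = actual - stoichiometric = 24.4 - 11.7 = 12.70 kg/kg fuel
Excess air % = (excess / stoich) * 100 = (12.70 / 11.7) * 100 = 108.55%


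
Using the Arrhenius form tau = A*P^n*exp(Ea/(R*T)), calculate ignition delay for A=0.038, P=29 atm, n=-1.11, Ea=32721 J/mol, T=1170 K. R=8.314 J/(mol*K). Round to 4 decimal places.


tau = A * P^n * exp(Ea/(R*T))
P^n = 29^(-1.11) = 0.02380884
Ea/(R*T) = 32721/(8.314*1170) = 3.363804
exp(Ea/(R*T)) = 28.898914
tau = 0.038 * 0.02380884 * 28.898914 = 0.0261 ms


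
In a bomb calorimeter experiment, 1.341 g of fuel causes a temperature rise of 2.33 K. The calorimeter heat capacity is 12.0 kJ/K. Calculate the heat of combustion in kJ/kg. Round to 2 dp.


Hc = C_cal * delta_T / m_fuel
Q_released = 12.0 * 2.33 = 27.9600 kJ
m_fuel = 1.341 g = 1.341/1000 kg = 0.001341 kg
Hc = 27.9600 / 0.001341 = 20850.11 kJ/kg


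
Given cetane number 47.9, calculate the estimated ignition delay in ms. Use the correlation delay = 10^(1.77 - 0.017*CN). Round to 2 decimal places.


delay = 10^(1.77 - 0.017*CN)
Exponent = 1.77 - 0.017*47.9 = 0.9557
delay = 10^0.9557 = 9.03 ms


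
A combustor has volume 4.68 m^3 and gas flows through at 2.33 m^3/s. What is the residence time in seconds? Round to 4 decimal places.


tau = V / Q_flow
tau = 4.68 / 2.33 = 2.0086 s


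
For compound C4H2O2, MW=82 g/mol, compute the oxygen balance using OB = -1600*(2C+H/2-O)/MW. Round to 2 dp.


OB = -1600 * (2C + H/2 - O) / MW
Inner = 2*4 + 2/2 - 2 = 7.00
OB = -1600 * 7.00 / 82 = -136.59%


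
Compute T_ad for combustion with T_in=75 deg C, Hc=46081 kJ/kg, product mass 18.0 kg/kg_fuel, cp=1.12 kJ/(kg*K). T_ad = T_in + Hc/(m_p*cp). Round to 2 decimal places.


T_ad = T_in + Hc / (m_p * cp)
Denominator = 18.0 * 1.12 = 20.1600
Temperature rise = 46081 / 20.1600 = 2285.76 K
T_ad = 75 + 2285.76 = 2360.76 deg C


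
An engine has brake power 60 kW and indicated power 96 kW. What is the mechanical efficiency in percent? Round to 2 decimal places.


eta_mech = (BP / IP) * 100
Ratio = 60 / 96 = 0.6250
eta_mech = 0.6250 * 100 = 62.50%


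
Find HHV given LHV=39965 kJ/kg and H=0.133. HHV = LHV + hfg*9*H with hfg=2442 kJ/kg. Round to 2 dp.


HHV = LHV + hfg * 9 * H
Water addition = 2442 * 9 * 0.133 = 2923.074 kJ/kg
HHV = 39965 + 2923.074 = 42888.07 kJ/kg


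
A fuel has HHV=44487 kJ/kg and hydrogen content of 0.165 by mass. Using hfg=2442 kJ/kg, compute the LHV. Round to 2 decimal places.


LHV = HHV - hfg * 9 * H
Water correction = 2442 * 9 * 0.165 = 3626.370 kJ/kg
LHV = 44487 - 3626.370 = 40860.63 kJ/kg


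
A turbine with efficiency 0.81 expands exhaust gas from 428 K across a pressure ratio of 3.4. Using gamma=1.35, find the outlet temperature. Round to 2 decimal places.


T_out = T_in * (1 - eta * (1 - PR^(-(gamma-1)/gamma)))
Exponent = -(1.35-1)/1.35 = -0.25925926
PR^exp = 3.4^(-0.25925926) = 0.72813041
Factor = 1 - 0.81*(1 - 0.72813041) = 0.77978563
T_out = 428 * 0.77978563 = 333.75 K


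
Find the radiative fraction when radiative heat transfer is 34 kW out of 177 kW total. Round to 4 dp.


f_rad = Q_rad / Q_total
f_rad = 34 / 177 = 0.1921


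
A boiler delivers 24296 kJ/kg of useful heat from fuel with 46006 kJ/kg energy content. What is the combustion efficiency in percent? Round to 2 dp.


Efficiency = (Q_useful / Q_fuel) * 100
Efficiency = (24296 / 46006) * 100
Efficiency = 0.5281 * 100 = 52.81%


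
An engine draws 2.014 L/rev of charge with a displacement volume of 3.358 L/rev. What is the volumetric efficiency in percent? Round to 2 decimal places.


eta_v = (V_actual / V_disp) * 100
Ratio = 2.014 / 3.358 = 0.5998
eta_v = 0.5998 * 100 = 59.98%


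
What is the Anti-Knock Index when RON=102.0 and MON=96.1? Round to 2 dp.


AKI = (RON + MON) / 2
AKI = (102.0 + 96.1) / 2
AKI = 198.1 / 2 = 99.05


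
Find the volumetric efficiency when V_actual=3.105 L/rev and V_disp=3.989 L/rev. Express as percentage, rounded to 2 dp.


eta_v = (V_actual / V_disp) * 100
Ratio = 3.105 / 3.989 = 0.7784
eta_v = 0.7784 * 100 = 77.84%


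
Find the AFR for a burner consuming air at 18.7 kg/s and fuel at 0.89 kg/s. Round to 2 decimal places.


AFR = m_air / m_fuel
AFR = 18.7 / 0.89 = 21.01


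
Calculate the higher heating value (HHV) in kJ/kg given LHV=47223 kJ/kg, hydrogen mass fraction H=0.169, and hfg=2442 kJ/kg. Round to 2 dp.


HHV = LHV + hfg * 9 * H
Water addition = 2442 * 9 * 0.169 = 3714.282 kJ/kg
HHV = 47223 + 3714.282 = 50937.28 kJ/kg


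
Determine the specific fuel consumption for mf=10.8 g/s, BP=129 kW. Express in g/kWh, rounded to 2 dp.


SFC = (mf / BP) * 3600
Rate = 10.8 / 129 = 0.083721 g/(s*kW)
SFC = 0.083721 * 3600 = 301.40 g/kWh


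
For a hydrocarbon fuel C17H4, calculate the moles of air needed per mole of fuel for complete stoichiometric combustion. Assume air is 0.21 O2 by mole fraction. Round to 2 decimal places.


Balanced combustion: C17H4 + 18 O2 -> 17 CO2 + 2 H2O
O2 needed = C + H/4 = 17 + 4/4 = 18.00 moles
Air moles = O2 / 0.21 = 18.00 / 0.21 = 85.71 moles air
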